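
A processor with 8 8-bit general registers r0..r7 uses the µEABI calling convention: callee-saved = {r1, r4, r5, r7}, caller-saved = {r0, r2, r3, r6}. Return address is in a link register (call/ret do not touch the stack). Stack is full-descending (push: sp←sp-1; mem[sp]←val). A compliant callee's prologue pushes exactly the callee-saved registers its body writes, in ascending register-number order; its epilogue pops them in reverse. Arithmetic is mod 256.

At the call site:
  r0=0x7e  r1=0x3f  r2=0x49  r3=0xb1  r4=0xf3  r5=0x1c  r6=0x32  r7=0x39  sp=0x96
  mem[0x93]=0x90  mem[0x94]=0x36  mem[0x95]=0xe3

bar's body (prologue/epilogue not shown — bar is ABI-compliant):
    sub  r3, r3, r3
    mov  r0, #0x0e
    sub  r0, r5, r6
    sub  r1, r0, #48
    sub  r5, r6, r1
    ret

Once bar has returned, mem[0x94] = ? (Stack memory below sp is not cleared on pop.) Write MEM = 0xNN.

prologue: push r1 -> mem[0x95]=0x3f, sp=0x95
prologue: push r5 -> mem[0x94]=0x1c, sp=0x94
body[0] sub  r3, r3, r3 -> r3=0x00
body[1] mov  r0, #0x0e -> r0=0x0e
body[2] sub  r0, r5, r6 -> r0=0xea
body[3] sub  r1, r0, #48 -> r1=0xba
body[4] sub  r5, r6, r1 -> r5=0x78
epilogue: pop r5=0x1c, sp=0x95
epilogue: pop r1=0x3f, sp=0x96
prologue pushed ['r1', 'r5'] at ['0x95', '0x94']

MEM = 0x1c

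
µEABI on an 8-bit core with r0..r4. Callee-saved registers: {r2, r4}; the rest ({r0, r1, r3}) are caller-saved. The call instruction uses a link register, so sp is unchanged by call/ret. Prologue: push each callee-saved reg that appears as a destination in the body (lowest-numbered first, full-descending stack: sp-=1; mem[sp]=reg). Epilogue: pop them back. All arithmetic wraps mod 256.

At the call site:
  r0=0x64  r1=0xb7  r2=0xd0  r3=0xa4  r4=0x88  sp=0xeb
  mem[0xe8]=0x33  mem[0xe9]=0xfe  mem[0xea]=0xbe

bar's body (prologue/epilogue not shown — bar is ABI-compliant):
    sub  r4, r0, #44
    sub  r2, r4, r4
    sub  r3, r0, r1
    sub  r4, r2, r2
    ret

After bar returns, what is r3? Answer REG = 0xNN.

prologue: push r2 → mem[0xea]=0xd0, sp=0xea
prologue: push r4 → mem[0xe9]=0x88, sp=0xe9
body[0] sub  r4, r0, #44 → r4=0x38
body[1] sub  r2, r4, r4 → r2=0x00
body[2] sub  r3, r0, r1 → r3=0xad
body[3] sub  r4, r2, r2 → r4=0x00
epilogue: pop r4=0x88, sp=0xea
epilogue: pop r2=0xd0, sp=0xeb
r3 is caller-saved → body value

REG = 0xad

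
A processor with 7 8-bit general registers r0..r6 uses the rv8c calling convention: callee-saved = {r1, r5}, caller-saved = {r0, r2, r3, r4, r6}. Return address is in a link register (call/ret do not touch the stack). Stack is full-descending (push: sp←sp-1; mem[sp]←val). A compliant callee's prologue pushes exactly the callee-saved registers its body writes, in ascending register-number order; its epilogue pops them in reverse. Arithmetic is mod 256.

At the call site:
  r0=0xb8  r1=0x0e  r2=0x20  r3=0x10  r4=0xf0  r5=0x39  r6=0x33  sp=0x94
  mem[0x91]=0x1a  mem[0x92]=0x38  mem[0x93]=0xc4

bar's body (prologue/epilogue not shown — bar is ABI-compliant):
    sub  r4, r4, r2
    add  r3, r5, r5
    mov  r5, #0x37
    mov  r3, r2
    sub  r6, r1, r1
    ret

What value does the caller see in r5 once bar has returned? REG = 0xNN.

REG = 0x39

prologue: push r5 -> mem[0x93]=0x39, sp=0x93
body[0] sub  r4, r4, r2 -> r4=0xd0
body[1] add  r3, r5, r5 -> r3=0x72
body[2] mov  r5, #0x37 -> r5=0x37
body[3] mov  r3, r2 -> r3=0x20
body[4] sub  r6, r1, r1 -> r6=0x00
epilogue: pop r5=0x39, sp=0x94
r5 is callee-saved -> restored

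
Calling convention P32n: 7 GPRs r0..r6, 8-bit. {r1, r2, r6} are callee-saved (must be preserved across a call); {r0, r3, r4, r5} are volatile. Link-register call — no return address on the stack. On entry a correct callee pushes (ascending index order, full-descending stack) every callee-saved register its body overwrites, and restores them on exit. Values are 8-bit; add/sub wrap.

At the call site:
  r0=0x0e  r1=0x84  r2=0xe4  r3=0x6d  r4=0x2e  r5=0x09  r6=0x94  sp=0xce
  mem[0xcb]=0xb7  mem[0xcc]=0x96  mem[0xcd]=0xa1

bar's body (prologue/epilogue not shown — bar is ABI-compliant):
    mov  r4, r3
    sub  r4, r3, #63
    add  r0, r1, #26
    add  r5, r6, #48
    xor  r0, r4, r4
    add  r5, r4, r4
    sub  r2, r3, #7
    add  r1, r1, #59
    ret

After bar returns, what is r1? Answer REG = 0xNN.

REG = 0x84

prologue: push r1 → mem[0xcd]=0x84, sp=0xcd
prologue: push r2 → mem[0xcc]=0xe4, sp=0xcc
body[0] mov  r4, r3 → r4=0x6d
body[1] sub  r4, r3, #63 → r4=0x2e
body[2] add  r0, r1, #26 → r0=0x9e
body[3] add  r5, r6, #48 → r5=0xc4
body[4] xor  r0, r4, r4 → r0=0x00
body[5] add  r5, r4, r4 → r5=0x5c
body[6] sub  r2, r3, #7 → r2=0x66
body[7] add  r1, r1, #59 → r1=0xbf
epilogue: pop r2=0xe4, sp=0xcd
epilogue: pop r1=0x84, sp=0xce
r1 is callee-saved → restored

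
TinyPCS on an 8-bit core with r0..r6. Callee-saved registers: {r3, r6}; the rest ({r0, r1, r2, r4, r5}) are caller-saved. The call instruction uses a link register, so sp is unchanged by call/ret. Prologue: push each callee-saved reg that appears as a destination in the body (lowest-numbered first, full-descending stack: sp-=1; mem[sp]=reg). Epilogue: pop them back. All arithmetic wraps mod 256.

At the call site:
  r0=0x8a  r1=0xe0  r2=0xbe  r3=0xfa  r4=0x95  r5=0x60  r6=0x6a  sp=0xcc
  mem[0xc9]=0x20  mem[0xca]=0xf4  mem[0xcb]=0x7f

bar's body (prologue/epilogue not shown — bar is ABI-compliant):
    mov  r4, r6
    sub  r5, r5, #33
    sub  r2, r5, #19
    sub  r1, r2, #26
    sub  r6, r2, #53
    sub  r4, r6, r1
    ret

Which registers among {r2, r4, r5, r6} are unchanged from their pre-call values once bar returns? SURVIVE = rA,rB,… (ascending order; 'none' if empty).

SURVIVE = r6

prologue: push r6 → mem[0xcb]=0x6a, sp=0xcb
body[0] mov  r4, r6 → r4=0x6a
body[1] sub  r5, r5, #33 → r5=0x3f
body[2] sub  r2, r5, #19 → r2=0x2c
body[3] sub  r1, r2, #26 → r1=0x12
body[4] sub  r6, r2, #53 → r6=0xf7
body[5] sub  r4, r6, r1 → r4=0xe5
epilogue: pop r6=0x6a, sp=0xcc
r2: caller-saved, written=True
r4: caller-saved, written=True
r5: caller-saved, written=True
r6: callee-saved, written=True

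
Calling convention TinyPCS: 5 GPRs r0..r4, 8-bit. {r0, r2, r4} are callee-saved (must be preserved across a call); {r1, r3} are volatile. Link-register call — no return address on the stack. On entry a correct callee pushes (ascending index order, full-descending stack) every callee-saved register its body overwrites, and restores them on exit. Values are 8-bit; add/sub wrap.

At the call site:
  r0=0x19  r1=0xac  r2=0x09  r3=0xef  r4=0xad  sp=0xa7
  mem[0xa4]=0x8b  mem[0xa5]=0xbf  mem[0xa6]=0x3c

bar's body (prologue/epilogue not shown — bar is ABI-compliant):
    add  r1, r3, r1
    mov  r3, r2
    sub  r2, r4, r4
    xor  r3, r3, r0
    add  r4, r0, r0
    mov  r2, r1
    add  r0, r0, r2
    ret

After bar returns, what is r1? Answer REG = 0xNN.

prologue: push r0 → mem[0xa6]=0x19, sp=0xa6
prologue: push r2 → mem[0xa5]=0x09, sp=0xa5
prologue: push r4 → mem[0xa4]=0xad, sp=0xa4
body[0] add  r1, r3, r1 → r1=0x9b
body[1] mov  r3, r2 → r3=0x09
body[2] sub  r2, r4, r4 → r2=0x00
body[3] xor  r3, r3, r0 → r3=0x10
body[4] add  r4, r0, r0 → r4=0x32
body[5] mov  r2, r1 → r2=0x9b
body[6] add  r0, r0, r2 → r0=0xb4
epilogue: pop r4=0xad, sp=0xa5
epilogue: pop r2=0x09, sp=0xa6
epilogue: pop r0=0x19, sp=0xa7
r1 is caller-saved → body value

REG = 0x9b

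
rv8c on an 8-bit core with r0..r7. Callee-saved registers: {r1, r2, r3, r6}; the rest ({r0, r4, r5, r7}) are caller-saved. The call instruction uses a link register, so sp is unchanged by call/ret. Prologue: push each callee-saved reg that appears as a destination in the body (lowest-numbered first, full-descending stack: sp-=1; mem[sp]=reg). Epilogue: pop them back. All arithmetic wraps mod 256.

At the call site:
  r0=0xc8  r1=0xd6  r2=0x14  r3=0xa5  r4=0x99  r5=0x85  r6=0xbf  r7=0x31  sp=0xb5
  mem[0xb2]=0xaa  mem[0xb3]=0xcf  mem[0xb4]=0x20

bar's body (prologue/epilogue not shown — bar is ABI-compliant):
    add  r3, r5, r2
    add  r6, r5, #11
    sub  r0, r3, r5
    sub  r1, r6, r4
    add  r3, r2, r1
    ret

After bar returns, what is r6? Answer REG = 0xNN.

prologue: push r1 -> mem[0xb4]=0xd6, sp=0xb4
prologue: push r3 -> mem[0xb3]=0xa5, sp=0xb3
prologue: push r6 -> mem[0xb2]=0xbf, sp=0xb2
body[0] add  r3, r5, r2 -> r3=0x99
body[1] add  r6, r5, #11 -> r6=0x90
body[2] sub  r0, r3, r5 -> r0=0x14
body[3] sub  r1, r6, r4 -> r1=0xf7
body[4] add  r3, r2, r1 -> r3=0x0b
epilogue: pop r6=0xbf, sp=0xb3
epilogue: pop r3=0xa5, sp=0xb4
epilogue: pop r1=0xd6, sp=0xb5
r6 is callee-saved -> restored

REG = 0xbf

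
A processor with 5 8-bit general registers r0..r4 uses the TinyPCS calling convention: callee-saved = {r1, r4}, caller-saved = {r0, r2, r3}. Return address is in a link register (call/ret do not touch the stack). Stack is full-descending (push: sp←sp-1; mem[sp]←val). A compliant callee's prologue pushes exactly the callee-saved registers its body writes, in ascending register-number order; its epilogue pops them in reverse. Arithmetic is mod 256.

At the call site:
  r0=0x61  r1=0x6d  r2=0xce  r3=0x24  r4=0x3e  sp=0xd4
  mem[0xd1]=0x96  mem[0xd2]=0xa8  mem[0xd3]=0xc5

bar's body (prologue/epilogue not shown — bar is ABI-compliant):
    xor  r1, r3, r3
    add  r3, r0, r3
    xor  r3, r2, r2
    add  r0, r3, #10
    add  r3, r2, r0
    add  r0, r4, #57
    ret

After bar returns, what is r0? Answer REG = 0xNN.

prologue: push r1 → mem[0xd3]=0x6d, sp=0xd3
body[0] xor  r1, r3, r3 → r1=0x00
body[1] add  r3, r0, r3 → r3=0x85
body[2] xor  r3, r2, r2 → r3=0x00
body[3] add  r0, r3, #10 → r0=0x0a
body[4] add  r3, r2, r0 → r3=0xd8
body[5] add  r0, r4, #57 → r0=0x77
epilogue: pop r1=0x6d, sp=0xd4
r0 is caller-saved → body value

REG = 0x77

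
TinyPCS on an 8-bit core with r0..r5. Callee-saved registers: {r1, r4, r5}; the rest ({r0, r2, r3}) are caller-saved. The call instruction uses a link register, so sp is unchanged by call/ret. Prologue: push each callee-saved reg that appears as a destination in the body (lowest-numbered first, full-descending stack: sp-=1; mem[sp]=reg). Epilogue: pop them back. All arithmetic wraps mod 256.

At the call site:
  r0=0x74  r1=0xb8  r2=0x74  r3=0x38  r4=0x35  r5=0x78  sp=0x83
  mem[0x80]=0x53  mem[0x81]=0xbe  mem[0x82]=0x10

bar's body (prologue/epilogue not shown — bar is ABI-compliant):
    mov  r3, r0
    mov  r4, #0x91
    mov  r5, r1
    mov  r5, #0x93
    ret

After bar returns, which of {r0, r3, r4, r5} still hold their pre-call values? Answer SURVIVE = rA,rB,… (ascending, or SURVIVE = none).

prologue: push r4 -> mem[0x82]=0x35, sp=0x82
prologue: push r5 -> mem[0x81]=0x78, sp=0x81
body[0] mov  r3, r0 -> r3=0x74
body[1] mov  r4, #0x91 -> r4=0x91
body[2] mov  r5, r1 -> r5=0xb8
body[3] mov  r5, #0x93 -> r5=0x93
epilogue: pop r5=0x78, sp=0x82
epilogue: pop r4=0x35, sp=0x83
r0: caller-saved, written=False
r3: caller-saved, written=True
r4: callee-saved, written=True
r5: callee-saved, written=True

SURVIVE = r0,r4,r5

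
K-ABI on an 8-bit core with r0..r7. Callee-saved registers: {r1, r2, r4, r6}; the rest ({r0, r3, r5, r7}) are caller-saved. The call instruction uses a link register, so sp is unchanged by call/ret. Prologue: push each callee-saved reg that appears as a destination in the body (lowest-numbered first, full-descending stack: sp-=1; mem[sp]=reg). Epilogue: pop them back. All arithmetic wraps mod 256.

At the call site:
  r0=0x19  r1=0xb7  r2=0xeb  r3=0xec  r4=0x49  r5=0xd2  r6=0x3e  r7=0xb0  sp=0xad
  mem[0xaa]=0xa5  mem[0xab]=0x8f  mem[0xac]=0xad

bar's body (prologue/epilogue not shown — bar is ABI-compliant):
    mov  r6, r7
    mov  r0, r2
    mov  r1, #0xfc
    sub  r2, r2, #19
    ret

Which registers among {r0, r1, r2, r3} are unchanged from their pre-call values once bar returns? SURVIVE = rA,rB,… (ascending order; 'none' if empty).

prologue: push r1 -> mem[0xac]=0xb7, sp=0xac
prologue: push r2 -> mem[0xab]=0xeb, sp=0xab
prologue: push r6 -> mem[0xaa]=0x3e, sp=0xaa
body[0] mov  r6, r7 -> r6=0xb0
body[1] mov  r0, r2 -> r0=0xeb
body[2] mov  r1, #0xfc -> r1=0xfc
body[3] sub  r2, r2, #19 -> r2=0xd8
epilogue: pop r6=0x3e, sp=0xab
epilogue: pop r2=0xeb, sp=0xac
epilogue: pop r1=0xb7, sp=0xad
r0: caller-saved, written=True
r1: callee-saved, written=True
r2: callee-saved, written=True
r3: caller-saved, written=False

SURVIVE = r1,r2,r3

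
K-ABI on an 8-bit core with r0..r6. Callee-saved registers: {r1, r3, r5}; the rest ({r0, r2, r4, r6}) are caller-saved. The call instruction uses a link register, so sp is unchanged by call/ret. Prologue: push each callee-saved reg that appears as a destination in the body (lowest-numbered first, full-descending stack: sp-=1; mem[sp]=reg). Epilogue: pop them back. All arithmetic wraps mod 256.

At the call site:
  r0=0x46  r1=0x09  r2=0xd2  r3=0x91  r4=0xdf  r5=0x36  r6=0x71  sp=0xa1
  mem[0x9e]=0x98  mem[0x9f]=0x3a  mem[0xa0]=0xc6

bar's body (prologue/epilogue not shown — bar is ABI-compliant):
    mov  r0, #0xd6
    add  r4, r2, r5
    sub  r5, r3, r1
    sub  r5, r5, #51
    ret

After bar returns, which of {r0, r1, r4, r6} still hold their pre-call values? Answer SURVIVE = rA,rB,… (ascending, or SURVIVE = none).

SURVIVE = r1,r6

prologue: push r5 -> mem[0xa0]=0x36, sp=0xa0
body[0] mov  r0, #0xd6 -> r0=0xd6
body[1] add  r4, r2, r5 -> r4=0x08
body[2] sub  r5, r3, r1 -> r5=0x88
body[3] sub  r5, r5, #51 -> r5=0x55
epilogue: pop r5=0x36, sp=0xa1
r0: caller-saved, written=True
r1: callee-saved, written=False
r4: caller-saved, written=True
r6: caller-saved, written=False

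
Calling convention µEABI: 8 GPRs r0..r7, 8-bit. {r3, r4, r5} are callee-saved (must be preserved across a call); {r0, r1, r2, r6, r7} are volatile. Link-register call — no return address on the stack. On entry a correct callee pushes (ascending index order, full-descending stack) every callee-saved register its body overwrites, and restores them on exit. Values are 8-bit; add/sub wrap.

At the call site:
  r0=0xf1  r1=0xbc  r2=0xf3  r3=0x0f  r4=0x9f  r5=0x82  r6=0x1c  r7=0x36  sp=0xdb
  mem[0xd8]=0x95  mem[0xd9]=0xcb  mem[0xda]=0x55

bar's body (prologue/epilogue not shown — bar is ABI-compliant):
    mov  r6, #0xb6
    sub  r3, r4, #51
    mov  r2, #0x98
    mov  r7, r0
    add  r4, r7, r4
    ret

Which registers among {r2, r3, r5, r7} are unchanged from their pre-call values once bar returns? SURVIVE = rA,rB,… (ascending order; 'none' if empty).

SURVIVE = r3,r5

prologue: push r3 → mem[0xda]=0x0f, sp=0xda
prologue: push r4 → mem[0xd9]=0x9f, sp=0xd9
body[0] mov  r6, #0xb6 → r6=0xb6
body[1] sub  r3, r4, #51 → r3=0x6c
body[2] mov  r2, #0x98 → r2=0x98
body[3] mov  r7, r0 → r7=0xf1
body[4] add  r4, r7, r4 → r4=0x90
epilogue: pop r4=0x9f, sp=0xda
epilogue: pop r3=0x0f, sp=0xdb
r2: caller-saved, written=True
r3: callee-saved, written=True
r5: callee-saved, written=False
r7: caller-saved, written=True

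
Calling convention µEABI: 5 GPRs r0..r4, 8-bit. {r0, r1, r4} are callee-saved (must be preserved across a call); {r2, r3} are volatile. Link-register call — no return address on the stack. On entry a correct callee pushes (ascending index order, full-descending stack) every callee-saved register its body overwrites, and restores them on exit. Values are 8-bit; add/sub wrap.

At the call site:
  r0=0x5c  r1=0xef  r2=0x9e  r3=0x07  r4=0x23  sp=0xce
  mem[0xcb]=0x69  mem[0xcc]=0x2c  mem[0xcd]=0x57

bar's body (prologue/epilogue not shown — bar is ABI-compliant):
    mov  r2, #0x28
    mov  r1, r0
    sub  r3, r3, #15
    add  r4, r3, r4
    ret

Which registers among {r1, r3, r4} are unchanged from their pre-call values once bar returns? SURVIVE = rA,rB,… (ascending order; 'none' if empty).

prologue: push r1 -> mem[0xcd]=0xef, sp=0xcd
prologue: push r4 -> mem[0xcc]=0x23, sp=0xcc
body[0] mov  r2, #0x28 -> r2=0x28
body[1] mov  r1, r0 -> r1=0x5c
body[2] sub  r3, r3, #15 -> r3=0xf8
body[3] add  r4, r3, r4 -> r4=0x1b
epilogue: pop r4=0x23, sp=0xcd
epilogue: pop r1=0xef, sp=0xce
r1: callee-saved, written=True
r3: caller-saved, written=True
r4: callee-saved, written=True

SURVIVE = r1,r4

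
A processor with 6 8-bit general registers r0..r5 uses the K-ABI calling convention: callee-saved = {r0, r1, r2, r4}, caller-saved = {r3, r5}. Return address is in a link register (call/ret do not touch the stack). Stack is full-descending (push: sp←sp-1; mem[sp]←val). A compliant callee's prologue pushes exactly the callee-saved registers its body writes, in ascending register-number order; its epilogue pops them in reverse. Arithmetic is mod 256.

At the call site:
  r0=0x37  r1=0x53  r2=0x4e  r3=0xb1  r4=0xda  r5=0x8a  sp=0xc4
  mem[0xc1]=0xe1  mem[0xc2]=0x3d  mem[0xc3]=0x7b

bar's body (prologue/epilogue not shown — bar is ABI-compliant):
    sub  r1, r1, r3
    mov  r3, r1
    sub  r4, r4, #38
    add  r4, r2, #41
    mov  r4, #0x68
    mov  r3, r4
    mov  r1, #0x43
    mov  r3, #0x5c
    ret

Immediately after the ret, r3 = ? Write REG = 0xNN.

prologue: push r1 → mem[0xc3]=0x53, sp=0xc3
prologue: push r4 → mem[0xc2]=0xda, sp=0xc2
body[0] sub  r1, r1, r3 → r1=0xa2
body[1] mov  r3, r1 → r3=0xa2
body[2] sub  r4, r4, #38 → r4=0xb4
body[3] add  r4, r2, #41 → r4=0x77
body[4] mov  r4, #0x68 → r4=0x68
body[5] mov  r3, r4 → r3=0x68
body[6] mov  r1, #0x43 → r1=0x43
body[7] mov  r3, #0x5c → r3=0x5c
epilogue: pop r4=0xda, sp=0xc3
epilogue: pop r1=0x53, sp=0xc4
r3 is caller-saved → body value

REG = 0x5c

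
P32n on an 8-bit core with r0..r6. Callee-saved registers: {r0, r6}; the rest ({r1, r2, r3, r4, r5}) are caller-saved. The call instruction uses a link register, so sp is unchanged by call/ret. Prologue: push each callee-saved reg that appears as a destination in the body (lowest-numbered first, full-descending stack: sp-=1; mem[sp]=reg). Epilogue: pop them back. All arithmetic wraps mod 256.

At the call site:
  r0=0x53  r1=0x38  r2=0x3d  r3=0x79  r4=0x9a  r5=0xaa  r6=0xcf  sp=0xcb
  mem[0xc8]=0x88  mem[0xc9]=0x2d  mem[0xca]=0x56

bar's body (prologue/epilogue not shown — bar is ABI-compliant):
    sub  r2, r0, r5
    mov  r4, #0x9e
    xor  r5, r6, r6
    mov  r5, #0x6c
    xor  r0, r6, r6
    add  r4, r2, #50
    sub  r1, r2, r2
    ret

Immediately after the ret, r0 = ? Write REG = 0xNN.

prologue: push r0 → mem[0xca]=0x53, sp=0xca
body[0] sub  r2, r0, r5 → r2=0xa9
body[1] mov  r4, #0x9e → r4=0x9e
body[2] xor  r5, r6, r6 → r5=0x00
body[3] mov  r5, #0x6c → r5=0x6c
body[4] xor  r0, r6, r6 → r0=0x00
body[5] add  r4, r2, #50 → r4=0xdb
body[6] sub  r1, r2, r2 → r1=0x00
epilogue: pop r0=0x53, sp=0xcb
r0 is callee-saved → restored

REG = 0x53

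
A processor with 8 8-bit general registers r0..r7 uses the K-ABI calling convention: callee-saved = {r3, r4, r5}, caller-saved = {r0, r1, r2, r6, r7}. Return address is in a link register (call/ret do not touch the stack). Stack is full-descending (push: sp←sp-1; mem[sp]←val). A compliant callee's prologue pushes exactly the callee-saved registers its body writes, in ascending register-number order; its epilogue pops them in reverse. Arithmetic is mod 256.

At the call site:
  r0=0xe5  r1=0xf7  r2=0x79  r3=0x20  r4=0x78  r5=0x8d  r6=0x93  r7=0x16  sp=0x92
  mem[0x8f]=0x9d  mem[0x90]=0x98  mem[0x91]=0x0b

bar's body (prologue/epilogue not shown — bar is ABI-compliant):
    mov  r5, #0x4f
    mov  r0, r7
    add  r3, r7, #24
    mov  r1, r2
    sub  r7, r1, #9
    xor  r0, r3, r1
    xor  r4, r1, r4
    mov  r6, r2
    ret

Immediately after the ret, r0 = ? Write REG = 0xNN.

prologue: push r3 -> mem[0x91]=0x20, sp=0x91
prologue: push r4 -> mem[0x90]=0x78, sp=0x90
prologue: push r5 -> mem[0x8f]=0x8d, sp=0x8f
body[0] mov  r5, #0x4f -> r5=0x4f
body[1] mov  r0, r7 -> r0=0x16
body[2] add  r3, r7, #24 -> r3=0x2e
body[3] mov  r1, r2 -> r1=0x79
body[4] sub  r7, r1, #9 -> r7=0x70
body[5] xor  r0, r3, r1 -> r0=0x57
body[6] xor  r4, r1, r4 -> r4=0x01
body[7] mov  r6, r2 -> r6=0x79
epilogue: pop r5=0x8d, sp=0x90
epilogue: pop r4=0x78, sp=0x91
epilogue: pop r3=0x20, sp=0x92
r0 is caller-saved -> body value

REG = 0x57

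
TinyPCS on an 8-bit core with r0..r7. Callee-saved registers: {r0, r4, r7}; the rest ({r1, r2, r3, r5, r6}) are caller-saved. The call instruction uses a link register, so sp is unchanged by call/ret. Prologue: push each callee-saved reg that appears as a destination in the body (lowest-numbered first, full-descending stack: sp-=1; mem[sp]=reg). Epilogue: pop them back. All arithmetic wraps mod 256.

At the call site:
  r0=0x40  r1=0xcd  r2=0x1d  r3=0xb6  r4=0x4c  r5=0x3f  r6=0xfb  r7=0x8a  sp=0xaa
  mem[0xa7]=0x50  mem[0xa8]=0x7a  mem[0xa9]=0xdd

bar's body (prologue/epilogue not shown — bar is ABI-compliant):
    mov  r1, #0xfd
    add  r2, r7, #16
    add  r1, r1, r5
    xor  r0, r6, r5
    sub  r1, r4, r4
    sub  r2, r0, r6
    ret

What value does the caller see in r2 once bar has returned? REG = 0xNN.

prologue: push r0 -> mem[0xa9]=0x40, sp=0xa9
body[0] mov  r1, #0xfd -> r1=0xfd
body[1] add  r2, r7, #16 -> r2=0x9a
body[2] add  r1, r1, r5 -> r1=0x3c
body[3] xor  r0, r6, r5 -> r0=0xc4
body[4] sub  r1, r4, r4 -> r1=0x00
body[5] sub  r2, r0, r6 -> r2=0xc9
epilogue: pop r0=0x40, sp=0xaa
r2 is caller-saved -> body value

REG = 0xc9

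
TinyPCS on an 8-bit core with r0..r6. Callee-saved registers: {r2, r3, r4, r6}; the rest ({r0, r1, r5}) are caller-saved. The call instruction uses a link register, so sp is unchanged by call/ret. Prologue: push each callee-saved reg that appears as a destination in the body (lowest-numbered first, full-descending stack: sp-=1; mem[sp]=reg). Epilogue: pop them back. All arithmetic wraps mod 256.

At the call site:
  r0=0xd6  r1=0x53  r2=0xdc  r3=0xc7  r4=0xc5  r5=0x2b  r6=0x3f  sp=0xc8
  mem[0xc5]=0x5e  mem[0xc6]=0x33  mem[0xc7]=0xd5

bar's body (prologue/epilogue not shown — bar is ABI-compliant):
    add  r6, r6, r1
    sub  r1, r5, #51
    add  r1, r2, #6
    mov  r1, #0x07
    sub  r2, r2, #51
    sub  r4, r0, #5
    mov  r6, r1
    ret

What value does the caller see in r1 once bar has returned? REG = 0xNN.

REG = 0x07

prologue: push r2 -> mem[0xc7]=0xdc, sp=0xc7
prologue: push r4 -> mem[0xc6]=0xc5, sp=0xc6
prologue: push r6 -> mem[0xc5]=0x3f, sp=0xc5
body[0] add  r6, r6, r1 -> r6=0x92
body[1] sub  r1, r5, #51 -> r1=0xf8
body[2] add  r1, r2, #6 -> r1=0xe2
body[3] mov  r1, #0x07 -> r1=0x07
body[4] sub  r2, r2, #51 -> r2=0xa9
body[5] sub  r4, r0, #5 -> r4=0xd1
body[6] mov  r6, r1 -> r6=0x07
epilogue: pop r6=0x3f, sp=0xc6
epilogue: pop r4=0xc5, sp=0xc7
epilogue: pop r2=0xdc, sp=0xc8
r1 is caller-saved -> body value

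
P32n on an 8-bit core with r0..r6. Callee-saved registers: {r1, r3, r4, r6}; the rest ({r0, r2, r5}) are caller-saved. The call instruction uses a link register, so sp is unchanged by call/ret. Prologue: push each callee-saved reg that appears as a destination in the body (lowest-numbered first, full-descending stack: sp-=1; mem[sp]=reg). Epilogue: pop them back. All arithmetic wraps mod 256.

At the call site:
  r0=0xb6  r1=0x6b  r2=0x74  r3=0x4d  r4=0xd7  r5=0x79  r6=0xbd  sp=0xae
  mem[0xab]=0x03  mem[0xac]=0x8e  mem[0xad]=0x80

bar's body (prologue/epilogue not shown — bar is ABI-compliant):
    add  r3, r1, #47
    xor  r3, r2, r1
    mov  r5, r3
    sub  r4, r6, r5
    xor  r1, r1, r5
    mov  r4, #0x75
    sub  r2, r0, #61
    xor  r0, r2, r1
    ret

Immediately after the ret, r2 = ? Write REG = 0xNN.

REG = 0x79

prologue: push r1 -> mem[0xad]=0x6b, sp=0xad
prologue: push r3 -> mem[0xac]=0x4d, sp=0xac
prologue: push r4 -> mem[0xab]=0xd7, sp=0xab
body[0] add  r3, r1, #47 -> r3=0x9a
body[1] xor  r3, r2, r1 -> r3=0x1f
body[2] mov  r5, r3 -> r5=0x1f
body[3] sub  r4, r6, r5 -> r4=0x9e
body[4] xor  r1, r1, r5 -> r1=0x74
body[5] mov  r4, #0x75 -> r4=0x75
body[6] sub  r2, r0, #61 -> r2=0x79
body[7] xor  r0, r2, r1 -> r0=0x0d
epilogue: pop r4=0xd7, sp=0xac
epilogue: pop r3=0x4d, sp=0xad
epilogue: pop r1=0x6b, sp=0xae
r2 is caller-saved -> body value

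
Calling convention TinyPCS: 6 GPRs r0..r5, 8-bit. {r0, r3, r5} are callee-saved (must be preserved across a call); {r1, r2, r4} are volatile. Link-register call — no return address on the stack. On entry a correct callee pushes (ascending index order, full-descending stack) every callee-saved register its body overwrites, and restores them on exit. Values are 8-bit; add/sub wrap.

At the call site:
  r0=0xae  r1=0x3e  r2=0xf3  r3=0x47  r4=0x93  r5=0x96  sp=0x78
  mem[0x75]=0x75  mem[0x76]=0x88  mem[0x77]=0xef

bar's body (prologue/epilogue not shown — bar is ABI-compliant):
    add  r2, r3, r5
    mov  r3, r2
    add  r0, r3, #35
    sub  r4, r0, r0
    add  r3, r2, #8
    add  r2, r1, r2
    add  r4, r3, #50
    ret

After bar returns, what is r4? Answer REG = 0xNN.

REG = 0x17

prologue: push r0 -> mem[0x77]=0xae, sp=0x77
prologue: push r3 -> mem[0x76]=0x47, sp=0x76
body[0] add  r2, r3, r5 -> r2=0xdd
body[1] mov  r3, r2 -> r3=0xdd
body[2] add  r0, r3, #35 -> r0=0x00
body[3] sub  r4, r0, r0 -> r4=0x00
body[4] add  r3, r2, #8 -> r3=0xe5
body[5] add  r2, r1, r2 -> r2=0x1b
body[6] add  r4, r3, #50 -> r4=0x17
epilogue: pop r3=0x47, sp=0x77
epilogue: pop r0=0xae, sp=0x78
r4 is caller-saved -> body value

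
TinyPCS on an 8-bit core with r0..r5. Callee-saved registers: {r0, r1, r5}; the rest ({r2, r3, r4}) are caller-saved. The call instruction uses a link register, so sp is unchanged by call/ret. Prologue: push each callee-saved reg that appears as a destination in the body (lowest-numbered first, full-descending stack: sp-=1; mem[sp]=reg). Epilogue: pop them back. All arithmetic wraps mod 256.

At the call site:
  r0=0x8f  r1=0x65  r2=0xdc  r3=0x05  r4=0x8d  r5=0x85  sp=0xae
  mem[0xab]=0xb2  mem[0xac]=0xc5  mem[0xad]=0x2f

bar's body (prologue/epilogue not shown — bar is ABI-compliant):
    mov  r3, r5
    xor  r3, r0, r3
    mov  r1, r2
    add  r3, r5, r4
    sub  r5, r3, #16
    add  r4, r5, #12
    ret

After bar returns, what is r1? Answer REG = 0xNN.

REG = 0x65

prologue: push r1 -> mem[0xad]=0x65, sp=0xad
prologue: push r5 -> mem[0xac]=0x85, sp=0xac
body[0] mov  r3, r5 -> r3=0x85
body[1] xor  r3, r0, r3 -> r3=0x0a
body[2] mov  r1, r2 -> r1=0xdc
body[3] add  r3, r5, r4 -> r3=0x12
body[4] sub  r5, r3, #16 -> r5=0x02
body[5] add  r4, r5, #12 -> r4=0x0e
epilogue: pop r5=0x85, sp=0xad
epilogue: pop r1=0x65, sp=0xae
r1 is callee-saved -> restored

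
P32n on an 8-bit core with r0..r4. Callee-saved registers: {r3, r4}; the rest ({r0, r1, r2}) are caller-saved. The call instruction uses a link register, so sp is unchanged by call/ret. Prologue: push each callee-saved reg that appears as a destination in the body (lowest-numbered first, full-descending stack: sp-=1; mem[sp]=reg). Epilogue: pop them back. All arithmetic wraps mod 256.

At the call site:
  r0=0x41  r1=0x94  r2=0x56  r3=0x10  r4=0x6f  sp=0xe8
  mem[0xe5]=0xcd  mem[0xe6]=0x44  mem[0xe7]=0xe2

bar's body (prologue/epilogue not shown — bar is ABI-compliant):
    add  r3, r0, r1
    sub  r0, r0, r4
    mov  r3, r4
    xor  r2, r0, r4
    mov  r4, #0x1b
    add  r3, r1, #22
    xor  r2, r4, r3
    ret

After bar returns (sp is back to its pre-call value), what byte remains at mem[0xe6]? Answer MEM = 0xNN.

MEM = 0x6f

prologue: push r3 -> mem[0xe7]=0x10, sp=0xe7
prologue: push r4 -> mem[0xe6]=0x6f, sp=0xe6
body[0] add  r3, r0, r1 -> r3=0xd5
body[1] sub  r0, r0, r4 -> r0=0xd2
body[2] mov  r3, r4 -> r3=0x6f
body[3] xor  r2, r0, r4 -> r2=0xbd
body[4] mov  r4, #0x1b -> r4=0x1b
body[5] add  r3, r1, #22 -> r3=0xaa
body[6] xor  r2, r4, r3 -> r2=0xb1
epilogue: pop r4=0x6f, sp=0xe7
epilogue: pop r3=0x10, sp=0xe8
prologue pushed ['r3', 'r4'] at ['0xe7', '0xe6']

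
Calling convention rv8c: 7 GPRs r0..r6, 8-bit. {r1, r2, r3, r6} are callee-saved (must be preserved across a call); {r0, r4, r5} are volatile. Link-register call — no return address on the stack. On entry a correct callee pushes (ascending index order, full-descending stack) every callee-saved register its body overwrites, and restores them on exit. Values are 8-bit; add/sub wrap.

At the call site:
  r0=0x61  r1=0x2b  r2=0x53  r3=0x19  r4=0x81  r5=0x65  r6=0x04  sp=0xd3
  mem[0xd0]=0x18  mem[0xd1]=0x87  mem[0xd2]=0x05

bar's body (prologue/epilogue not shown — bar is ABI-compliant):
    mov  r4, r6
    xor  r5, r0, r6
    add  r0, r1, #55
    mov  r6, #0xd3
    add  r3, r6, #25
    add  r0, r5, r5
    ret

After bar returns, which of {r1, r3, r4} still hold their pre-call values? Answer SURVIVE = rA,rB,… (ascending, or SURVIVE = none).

SURVIVE = r1,r3

prologue: push r3 -> mem[0xd2]=0x19, sp=0xd2
prologue: push r6 -> mem[0xd1]=0x04, sp=0xd1
body[0] mov  r4, r6 -> r4=0x04
body[1] xor  r5, r0, r6 -> r5=0x65
body[2] add  r0, r1, #55 -> r0=0x62
body[3] mov  r6, #0xd3 -> r6=0xd3
body[4] add  r3, r6, #25 -> r3=0xec
body[5] add  r0, r5, r5 -> r0=0xca
epilogue: pop r6=0x04, sp=0xd2
epilogue: pop r3=0x19, sp=0xd3
r1: callee-saved, written=False
r3: callee-saved, written=True
r4: caller-saved, written=True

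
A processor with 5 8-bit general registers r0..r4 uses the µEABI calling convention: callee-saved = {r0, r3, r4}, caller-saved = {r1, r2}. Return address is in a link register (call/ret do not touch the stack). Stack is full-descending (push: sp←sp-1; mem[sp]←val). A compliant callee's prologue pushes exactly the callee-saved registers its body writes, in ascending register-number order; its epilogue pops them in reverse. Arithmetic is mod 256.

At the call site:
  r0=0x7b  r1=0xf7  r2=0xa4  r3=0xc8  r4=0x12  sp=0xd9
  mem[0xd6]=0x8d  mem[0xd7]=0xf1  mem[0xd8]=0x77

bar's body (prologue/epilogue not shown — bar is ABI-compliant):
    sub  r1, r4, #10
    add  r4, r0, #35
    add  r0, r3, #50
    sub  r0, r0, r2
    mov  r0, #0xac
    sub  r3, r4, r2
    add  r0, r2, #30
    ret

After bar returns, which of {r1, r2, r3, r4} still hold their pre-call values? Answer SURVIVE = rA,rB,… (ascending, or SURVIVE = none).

prologue: push r0 -> mem[0xd8]=0x7b, sp=0xd8
prologue: push r3 -> mem[0xd7]=0xc8, sp=0xd7
prologue: push r4 -> mem[0xd6]=0x12, sp=0xd6
body[0] sub  r1, r4, #10 -> r1=0x08
body[1] add  r4, r0, #35 -> r4=0x9e
body[2] add  r0, r3, #50 -> r0=0xfa
body[3] sub  r0, r0, r2 -> r0=0x56
body[4] mov  r0, #0xac -> r0=0xac
body[5] sub  r3, r4, r2 -> r3=0xfa
body[6] add  r0, r2, #30 -> r0=0xc2
epilogue: pop r4=0x12, sp=0xd7
epilogue: pop r3=0xc8, sp=0xd8
epilogue: pop r0=0x7b, sp=0xd9
r1: caller-saved, written=True
r2: caller-saved, written=False
r3: callee-saved, written=True
r4: callee-saved, written=True

SURVIVE = r2,r3,r4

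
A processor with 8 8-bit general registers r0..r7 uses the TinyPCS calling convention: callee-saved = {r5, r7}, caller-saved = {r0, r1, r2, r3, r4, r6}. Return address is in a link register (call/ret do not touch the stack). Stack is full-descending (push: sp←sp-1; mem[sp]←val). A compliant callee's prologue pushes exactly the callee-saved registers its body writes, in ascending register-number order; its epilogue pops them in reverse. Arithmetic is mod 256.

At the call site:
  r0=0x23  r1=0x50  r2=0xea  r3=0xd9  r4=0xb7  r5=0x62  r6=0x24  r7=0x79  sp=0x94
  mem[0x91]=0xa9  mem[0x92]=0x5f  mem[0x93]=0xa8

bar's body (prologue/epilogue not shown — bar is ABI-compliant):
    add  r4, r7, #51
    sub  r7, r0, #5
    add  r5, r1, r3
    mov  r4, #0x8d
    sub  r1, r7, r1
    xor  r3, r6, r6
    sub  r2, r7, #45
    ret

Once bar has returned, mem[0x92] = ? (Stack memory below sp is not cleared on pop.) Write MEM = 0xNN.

prologue: push r5 -> mem[0x93]=0x62, sp=0x93
prologue: push r7 -> mem[0x92]=0x79, sp=0x92
body[0] add  r4, r7, #51 -> r4=0xac
body[1] sub  r7, r0, #5 -> r7=0x1e
body[2] add  r5, r1, r3 -> r5=0x29
body[3] mov  r4, #0x8d -> r4=0x8d
body[4] sub  r1, r7, r1 -> r1=0xce
body[5] xor  r3, r6, r6 -> r3=0x00
body[6] sub  r2, r7, #45 -> r2=0xf1
epilogue: pop r7=0x79, sp=0x93
epilogue: pop r5=0x62, sp=0x94
prologue pushed ['r5', 'r7'] at ['0x93', '0x92']

MEM = 0x79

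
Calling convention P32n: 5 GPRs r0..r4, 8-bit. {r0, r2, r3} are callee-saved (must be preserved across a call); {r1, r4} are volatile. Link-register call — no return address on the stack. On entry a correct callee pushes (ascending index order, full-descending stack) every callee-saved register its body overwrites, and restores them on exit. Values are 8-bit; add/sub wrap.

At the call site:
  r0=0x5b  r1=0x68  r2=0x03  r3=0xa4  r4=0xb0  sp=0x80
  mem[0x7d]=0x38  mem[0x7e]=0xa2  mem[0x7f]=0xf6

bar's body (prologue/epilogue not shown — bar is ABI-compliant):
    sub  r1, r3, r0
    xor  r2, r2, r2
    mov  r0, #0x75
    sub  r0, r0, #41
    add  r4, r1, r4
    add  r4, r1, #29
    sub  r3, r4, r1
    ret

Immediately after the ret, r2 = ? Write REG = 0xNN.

REG = 0x03

prologue: push r0 -> mem[0x7f]=0x5b, sp=0x7f
prologue: push r2 -> mem[0x7e]=0x03, sp=0x7e
prologue: push r3 -> mem[0x7d]=0xa4, sp=0x7d
body[0] sub  r1, r3, r0 -> r1=0x49
body[1] xor  r2, r2, r2 -> r2=0x00
body[2] mov  r0, #0x75 -> r0=0x75
body[3] sub  r0, r0, #41 -> r0=0x4c
body[4] add  r4, r1, r4 -> r4=0xf9
body[5] add  r4, r1, #29 -> r4=0x66
body[6] sub  r3, r4, r1 -> r3=0x1d
epilogue: pop r3=0xa4, sp=0x7e
epilogue: pop r2=0x03, sp=0x7f
epilogue: pop r0=0x5b, sp=0x80
r2 is callee-saved -> restored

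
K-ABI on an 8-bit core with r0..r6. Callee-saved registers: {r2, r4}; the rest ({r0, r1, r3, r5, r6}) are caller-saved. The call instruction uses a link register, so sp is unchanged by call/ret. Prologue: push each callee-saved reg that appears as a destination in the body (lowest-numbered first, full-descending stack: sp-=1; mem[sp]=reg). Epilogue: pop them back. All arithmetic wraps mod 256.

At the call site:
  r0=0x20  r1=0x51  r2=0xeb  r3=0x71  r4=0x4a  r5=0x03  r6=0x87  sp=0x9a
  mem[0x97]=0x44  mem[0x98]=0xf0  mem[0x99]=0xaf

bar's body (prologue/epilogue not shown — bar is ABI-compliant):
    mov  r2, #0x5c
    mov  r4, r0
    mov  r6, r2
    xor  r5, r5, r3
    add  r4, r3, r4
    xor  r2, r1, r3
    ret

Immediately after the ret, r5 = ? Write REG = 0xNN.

REG = 0x72

prologue: push r2 -> mem[0x99]=0xeb, sp=0x99
prologue: push r4 -> mem[0x98]=0x4a, sp=0x98
body[0] mov  r2, #0x5c -> r2=0x5c
body[1] mov  r4, r0 -> r4=0x20
body[2] mov  r6, r2 -> r6=0x5c
body[3] xor  r5, r5, r3 -> r5=0x72
body[4] add  r4, r3, r4 -> r4=0x91
body[5] xor  r2, r1, r3 -> r2=0x20
epilogue: pop r4=0x4a, sp=0x99
epilogue: pop r2=0xeb, sp=0x9a
r5 is caller-saved -> body value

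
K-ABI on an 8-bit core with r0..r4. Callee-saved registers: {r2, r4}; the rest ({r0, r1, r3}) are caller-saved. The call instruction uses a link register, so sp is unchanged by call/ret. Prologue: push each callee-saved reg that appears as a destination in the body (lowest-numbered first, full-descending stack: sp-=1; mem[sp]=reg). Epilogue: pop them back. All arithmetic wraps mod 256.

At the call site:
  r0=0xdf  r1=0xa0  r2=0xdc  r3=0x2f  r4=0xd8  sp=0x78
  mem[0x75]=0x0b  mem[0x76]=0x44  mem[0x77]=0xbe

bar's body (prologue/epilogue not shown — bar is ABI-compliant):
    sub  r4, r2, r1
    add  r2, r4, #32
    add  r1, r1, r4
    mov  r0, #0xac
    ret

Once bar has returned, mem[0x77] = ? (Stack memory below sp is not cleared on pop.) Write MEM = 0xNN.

MEM = 0xdc

prologue: push r2 → mem[0x77]=0xdc, sp=0x77
prologue: push r4 → mem[0x76]=0xd8, sp=0x76
body[0] sub  r4, r2, r1 → r4=0x3c
body[1] add  r2, r4, #32 → r2=0x5c
body[2] add  r1, r1, r4 → r1=0xdc
body[3] mov  r0, #0xac → r0=0xac
epilogue: pop r4=0xd8, sp=0x77
epilogue: pop r2=0xdc, sp=0x78
prologue pushed ['r2', 'r4'] at ['0x77', '0x76']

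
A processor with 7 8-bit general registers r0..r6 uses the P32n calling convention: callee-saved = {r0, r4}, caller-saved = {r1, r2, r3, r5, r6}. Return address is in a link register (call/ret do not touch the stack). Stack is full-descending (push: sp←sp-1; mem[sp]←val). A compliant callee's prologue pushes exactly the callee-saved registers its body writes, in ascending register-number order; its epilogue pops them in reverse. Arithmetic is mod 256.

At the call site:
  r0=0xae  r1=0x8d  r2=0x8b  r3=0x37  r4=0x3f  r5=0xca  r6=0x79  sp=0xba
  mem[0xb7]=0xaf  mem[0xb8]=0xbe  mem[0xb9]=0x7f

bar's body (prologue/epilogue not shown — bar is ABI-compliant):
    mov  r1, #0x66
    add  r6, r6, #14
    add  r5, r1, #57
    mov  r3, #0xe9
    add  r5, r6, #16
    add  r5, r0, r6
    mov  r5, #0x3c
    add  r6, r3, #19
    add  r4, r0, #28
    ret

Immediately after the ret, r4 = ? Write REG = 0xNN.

REG = 0x3f

prologue: push r4 -> mem[0xb9]=0x3f, sp=0xb9
body[0] mov  r1, #0x66 -> r1=0x66
body[1] add  r6, r6, #14 -> r6=0x87
body[2] add  r5, r1, #57 -> r5=0x9f
body[3] mov  r3, #0xe9 -> r3=0xe9
body[4] add  r5, r6, #16 -> r5=0x97
body[5] add  r5, r0, r6 -> r5=0x35
body[6] mov  r5, #0x3c -> r5=0x3c
body[7] add  r6, r3, #19 -> r6=0xfc
body[8] add  r4, r0, #28 -> r4=0xca
epilogue: pop r4=0x3f, sp=0xba
r4 is callee-saved -> restored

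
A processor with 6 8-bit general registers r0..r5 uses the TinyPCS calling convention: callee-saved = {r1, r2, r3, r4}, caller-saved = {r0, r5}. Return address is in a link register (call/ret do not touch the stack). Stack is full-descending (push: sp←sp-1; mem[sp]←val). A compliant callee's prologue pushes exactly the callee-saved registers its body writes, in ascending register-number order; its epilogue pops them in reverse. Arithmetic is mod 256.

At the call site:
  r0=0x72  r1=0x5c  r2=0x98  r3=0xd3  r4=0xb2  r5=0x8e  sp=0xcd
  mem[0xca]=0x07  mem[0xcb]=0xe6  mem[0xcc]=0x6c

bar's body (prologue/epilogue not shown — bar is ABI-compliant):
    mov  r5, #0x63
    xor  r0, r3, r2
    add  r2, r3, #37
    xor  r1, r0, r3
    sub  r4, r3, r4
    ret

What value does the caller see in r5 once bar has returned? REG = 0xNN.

REG = 0x63

prologue: push r1 → mem[0xcc]=0x5c, sp=0xcc
prologue: push r2 → mem[0xcb]=0x98, sp=0xcb
prologue: push r4 → mem[0xca]=0xb2, sp=0xca
body[0] mov  r5, #0x63 → r5=0x63
body[1] xor  r0, r3, r2 → r0=0x4b
body[2] add  r2, r3, #37 → r2=0xf8
body[3] xor  r1, r0, r3 → r1=0x98
body[4] sub  r4, r3, r4 → r4=0x21
epilogue: pop r4=0xb2, sp=0xcb
epilogue: pop r2=0x98, sp=0xcc
epilogue: pop r1=0x5c, sp=0xcd
r5 is caller-saved → body value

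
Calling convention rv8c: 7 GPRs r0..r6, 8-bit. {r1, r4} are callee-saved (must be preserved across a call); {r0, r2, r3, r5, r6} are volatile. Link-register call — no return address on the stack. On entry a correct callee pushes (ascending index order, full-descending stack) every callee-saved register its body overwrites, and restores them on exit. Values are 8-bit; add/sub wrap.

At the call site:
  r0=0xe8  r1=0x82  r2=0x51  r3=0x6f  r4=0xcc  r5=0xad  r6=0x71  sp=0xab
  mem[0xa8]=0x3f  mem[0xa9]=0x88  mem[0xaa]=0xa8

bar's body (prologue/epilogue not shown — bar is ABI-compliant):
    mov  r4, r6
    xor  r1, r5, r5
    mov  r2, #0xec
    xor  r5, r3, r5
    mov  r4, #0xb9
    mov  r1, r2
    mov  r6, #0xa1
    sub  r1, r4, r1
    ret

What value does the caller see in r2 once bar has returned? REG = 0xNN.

prologue: push r1 -> mem[0xaa]=0x82, sp=0xaa
prologue: push r4 -> mem[0xa9]=0xcc, sp=0xa9
body[0] mov  r4, r6 -> r4=0x71
body[1] xor  r1, r5, r5 -> r1=0x00
body[2] mov  r2, #0xec -> r2=0xec
body[3] xor  r5, r3, r5 -> r5=0xc2
body[4] mov  r4, #0xb9 -> r4=0xb9
body[5] mov  r1, r2 -> r1=0xec
body[6] mov  r6, #0xa1 -> r6=0xa1
body[7] sub  r1, r4, r1 -> r1=0xcd
epilogue: pop r4=0xcc, sp=0xaa
epilogue: pop r1=0x82, sp=0xab
r2 is caller-saved -> body value

REG = 0xec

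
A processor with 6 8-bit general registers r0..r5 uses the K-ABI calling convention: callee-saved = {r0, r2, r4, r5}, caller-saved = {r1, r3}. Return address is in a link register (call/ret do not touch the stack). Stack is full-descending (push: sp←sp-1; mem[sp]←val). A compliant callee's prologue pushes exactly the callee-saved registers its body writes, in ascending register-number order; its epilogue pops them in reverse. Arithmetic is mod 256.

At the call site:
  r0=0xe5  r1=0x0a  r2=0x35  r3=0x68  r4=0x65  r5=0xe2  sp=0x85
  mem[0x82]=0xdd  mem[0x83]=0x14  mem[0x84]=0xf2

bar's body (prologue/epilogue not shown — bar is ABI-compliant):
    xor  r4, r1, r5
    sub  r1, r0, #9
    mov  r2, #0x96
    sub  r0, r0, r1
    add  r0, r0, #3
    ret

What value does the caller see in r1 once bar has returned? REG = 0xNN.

prologue: push r0 -> mem[0x84]=0xe5, sp=0x84
prologue: push r2 -> mem[0x83]=0x35, sp=0x83
prologue: push r4 -> mem[0x82]=0x65, sp=0x82
body[0] xor  r4, r1, r5 -> r4=0xe8
body[1] sub  r1, r0, #9 -> r1=0xdc
body[2] mov  r2, #0x96 -> r2=0x96
body[3] sub  r0, r0, r1 -> r0=0x09
body[4] add  r0, r0, #3 -> r0=0x0c
epilogue: pop r4=0x65, sp=0x83
epilogue: pop r2=0x35, sp=0x84
epilogue: pop r0=0xe5, sp=0x85
r1 is caller-saved -> body value

REG = 0xdc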